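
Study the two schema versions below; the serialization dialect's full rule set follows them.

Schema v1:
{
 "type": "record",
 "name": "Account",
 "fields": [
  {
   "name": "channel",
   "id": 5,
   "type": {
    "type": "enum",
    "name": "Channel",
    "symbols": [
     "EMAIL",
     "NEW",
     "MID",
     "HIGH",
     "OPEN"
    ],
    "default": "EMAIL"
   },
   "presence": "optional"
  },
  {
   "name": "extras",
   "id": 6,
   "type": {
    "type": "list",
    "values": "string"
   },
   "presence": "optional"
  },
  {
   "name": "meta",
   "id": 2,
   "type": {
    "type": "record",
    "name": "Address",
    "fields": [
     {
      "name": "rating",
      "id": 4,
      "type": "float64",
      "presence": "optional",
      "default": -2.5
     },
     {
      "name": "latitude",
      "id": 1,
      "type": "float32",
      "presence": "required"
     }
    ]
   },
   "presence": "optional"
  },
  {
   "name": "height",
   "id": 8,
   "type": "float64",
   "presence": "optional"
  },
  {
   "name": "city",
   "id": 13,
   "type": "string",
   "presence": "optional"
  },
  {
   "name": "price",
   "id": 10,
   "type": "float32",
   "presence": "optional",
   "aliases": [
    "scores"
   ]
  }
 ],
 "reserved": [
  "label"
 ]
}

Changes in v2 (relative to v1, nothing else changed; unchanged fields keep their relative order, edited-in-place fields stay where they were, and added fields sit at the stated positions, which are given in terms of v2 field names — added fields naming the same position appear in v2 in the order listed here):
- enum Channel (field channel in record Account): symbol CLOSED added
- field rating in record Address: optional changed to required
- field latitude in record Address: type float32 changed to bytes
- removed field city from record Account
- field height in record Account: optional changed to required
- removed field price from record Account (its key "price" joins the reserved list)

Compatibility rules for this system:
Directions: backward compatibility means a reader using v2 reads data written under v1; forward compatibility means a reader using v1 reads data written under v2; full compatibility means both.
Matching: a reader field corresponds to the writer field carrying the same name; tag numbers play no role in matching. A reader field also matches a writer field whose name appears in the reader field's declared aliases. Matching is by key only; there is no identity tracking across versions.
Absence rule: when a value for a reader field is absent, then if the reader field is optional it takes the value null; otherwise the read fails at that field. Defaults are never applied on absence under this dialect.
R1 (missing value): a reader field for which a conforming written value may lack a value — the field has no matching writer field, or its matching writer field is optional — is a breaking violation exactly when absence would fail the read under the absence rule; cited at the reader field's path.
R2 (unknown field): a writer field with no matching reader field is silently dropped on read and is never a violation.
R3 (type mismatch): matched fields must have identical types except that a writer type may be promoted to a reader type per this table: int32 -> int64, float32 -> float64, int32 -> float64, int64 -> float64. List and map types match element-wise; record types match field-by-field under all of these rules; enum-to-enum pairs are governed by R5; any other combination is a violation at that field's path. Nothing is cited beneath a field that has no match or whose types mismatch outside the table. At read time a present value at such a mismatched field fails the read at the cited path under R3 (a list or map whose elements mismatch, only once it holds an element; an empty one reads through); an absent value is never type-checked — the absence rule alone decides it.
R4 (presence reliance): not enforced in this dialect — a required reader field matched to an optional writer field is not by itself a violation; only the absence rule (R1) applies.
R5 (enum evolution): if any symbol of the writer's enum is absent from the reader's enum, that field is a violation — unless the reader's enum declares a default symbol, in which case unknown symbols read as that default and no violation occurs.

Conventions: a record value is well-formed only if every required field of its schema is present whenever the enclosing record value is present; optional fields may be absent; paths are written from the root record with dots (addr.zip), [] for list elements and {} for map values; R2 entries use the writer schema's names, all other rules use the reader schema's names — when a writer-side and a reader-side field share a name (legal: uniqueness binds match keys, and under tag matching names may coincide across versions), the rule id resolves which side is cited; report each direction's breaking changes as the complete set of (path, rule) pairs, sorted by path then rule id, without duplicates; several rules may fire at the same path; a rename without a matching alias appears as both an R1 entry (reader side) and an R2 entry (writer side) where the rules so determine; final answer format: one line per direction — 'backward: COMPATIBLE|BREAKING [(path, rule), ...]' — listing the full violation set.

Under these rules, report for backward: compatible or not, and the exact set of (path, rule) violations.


the writer's type comes first in each Account pair
checking backward for Account: reader v2 against writer v1:
  channel <- channel (Channel -> Channel, writer optional)
  extras <- extras (list<string> -> list<string>, writer optional)
  meta <- meta (Address -> Address, writer optional)
  height <- height (float64 -> float64, writer optional)
  leftover writer field: city
  leftover writer field: price
  meta.rating <- meta.rating (float64 -> float64, writer optional)
  meta.latitude <- meta.latitude (float32 -> bytes, writer required)
  R1 fires at height
  R3 fires at meta.latitude
  R1 fires at meta.rating
  => backward verdict for Account: BREAKING, 3 violation(s)
remaining Account differences; none change what is asked:
  enum Channel (field channel in record Account): symbol CLOSED added -> fires no rule on Account, leaving the asked answer as it is
  removed field city from record Account -> fires no rule on Account, leaving the asked answer as it is
  removed field price from record Account (its key "price" joins the reserved list) -> fires no rule on Account, leaving the asked answer as it is

backward: BREAKING [(height, R1), (meta.latitude, R3), (meta.rating, R1)]


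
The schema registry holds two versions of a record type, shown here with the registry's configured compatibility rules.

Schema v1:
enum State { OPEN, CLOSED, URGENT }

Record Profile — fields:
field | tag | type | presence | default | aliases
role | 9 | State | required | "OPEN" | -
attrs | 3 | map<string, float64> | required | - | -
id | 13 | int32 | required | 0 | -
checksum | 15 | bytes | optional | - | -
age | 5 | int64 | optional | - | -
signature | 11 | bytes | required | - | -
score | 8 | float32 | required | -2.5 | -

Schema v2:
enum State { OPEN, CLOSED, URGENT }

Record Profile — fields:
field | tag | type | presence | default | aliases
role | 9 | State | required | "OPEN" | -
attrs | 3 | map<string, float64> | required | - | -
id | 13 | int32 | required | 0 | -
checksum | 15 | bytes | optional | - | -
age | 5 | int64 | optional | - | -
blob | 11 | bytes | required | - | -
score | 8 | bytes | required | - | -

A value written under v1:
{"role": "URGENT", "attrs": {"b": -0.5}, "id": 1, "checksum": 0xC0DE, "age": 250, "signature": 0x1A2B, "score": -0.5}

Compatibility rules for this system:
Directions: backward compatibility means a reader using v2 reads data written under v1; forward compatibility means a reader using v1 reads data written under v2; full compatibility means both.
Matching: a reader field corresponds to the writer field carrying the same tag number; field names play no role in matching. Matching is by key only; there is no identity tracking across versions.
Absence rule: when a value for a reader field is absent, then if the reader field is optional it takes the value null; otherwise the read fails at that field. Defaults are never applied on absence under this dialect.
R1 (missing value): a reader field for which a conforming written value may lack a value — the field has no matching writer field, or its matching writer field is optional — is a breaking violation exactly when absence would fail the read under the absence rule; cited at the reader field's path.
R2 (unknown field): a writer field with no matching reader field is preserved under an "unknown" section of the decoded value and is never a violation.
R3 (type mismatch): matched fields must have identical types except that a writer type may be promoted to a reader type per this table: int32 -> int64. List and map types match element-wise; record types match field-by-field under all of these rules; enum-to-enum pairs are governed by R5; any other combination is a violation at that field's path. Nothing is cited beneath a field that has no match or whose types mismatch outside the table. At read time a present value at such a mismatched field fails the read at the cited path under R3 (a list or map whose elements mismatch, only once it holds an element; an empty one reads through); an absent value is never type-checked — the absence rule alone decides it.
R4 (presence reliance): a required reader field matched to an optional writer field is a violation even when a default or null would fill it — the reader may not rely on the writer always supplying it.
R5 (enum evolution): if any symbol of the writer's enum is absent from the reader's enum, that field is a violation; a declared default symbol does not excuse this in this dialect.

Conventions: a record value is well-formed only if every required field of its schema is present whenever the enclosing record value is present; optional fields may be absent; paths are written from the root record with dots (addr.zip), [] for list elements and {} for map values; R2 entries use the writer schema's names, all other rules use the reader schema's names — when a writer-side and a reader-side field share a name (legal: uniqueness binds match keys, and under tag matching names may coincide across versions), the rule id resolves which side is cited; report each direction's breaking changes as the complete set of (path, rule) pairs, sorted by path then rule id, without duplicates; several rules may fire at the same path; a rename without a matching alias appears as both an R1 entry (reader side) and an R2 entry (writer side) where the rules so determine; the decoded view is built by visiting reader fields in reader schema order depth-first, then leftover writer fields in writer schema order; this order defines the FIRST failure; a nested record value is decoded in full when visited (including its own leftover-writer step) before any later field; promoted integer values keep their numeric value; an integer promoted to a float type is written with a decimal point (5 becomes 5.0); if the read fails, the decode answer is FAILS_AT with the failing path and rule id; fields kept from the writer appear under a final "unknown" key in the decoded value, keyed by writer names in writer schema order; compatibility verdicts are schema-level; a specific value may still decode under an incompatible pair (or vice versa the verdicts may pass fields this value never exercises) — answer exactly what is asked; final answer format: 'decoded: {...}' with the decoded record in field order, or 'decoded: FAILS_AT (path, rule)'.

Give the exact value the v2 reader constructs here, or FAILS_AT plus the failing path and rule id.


decoded: FAILS_AT (score, R3)

in Profile below, arrows point writer -> reader
decode walk for Profile under reader schema v2:
  role := "URGENT"
  attrs := {"b": -0.5}
  id := 1
  checksum := 0xC0DE
  age := 250
  blob := 0x1A2B (from writer signature)
  read fails at score under R3
  => FAILS_AT (score, R3)
the rest of the Profile diff is inert for this question:
  renamed field signature to blob in record Profile -> fires no rule on Profile under this dialect and leaves the result unchanged


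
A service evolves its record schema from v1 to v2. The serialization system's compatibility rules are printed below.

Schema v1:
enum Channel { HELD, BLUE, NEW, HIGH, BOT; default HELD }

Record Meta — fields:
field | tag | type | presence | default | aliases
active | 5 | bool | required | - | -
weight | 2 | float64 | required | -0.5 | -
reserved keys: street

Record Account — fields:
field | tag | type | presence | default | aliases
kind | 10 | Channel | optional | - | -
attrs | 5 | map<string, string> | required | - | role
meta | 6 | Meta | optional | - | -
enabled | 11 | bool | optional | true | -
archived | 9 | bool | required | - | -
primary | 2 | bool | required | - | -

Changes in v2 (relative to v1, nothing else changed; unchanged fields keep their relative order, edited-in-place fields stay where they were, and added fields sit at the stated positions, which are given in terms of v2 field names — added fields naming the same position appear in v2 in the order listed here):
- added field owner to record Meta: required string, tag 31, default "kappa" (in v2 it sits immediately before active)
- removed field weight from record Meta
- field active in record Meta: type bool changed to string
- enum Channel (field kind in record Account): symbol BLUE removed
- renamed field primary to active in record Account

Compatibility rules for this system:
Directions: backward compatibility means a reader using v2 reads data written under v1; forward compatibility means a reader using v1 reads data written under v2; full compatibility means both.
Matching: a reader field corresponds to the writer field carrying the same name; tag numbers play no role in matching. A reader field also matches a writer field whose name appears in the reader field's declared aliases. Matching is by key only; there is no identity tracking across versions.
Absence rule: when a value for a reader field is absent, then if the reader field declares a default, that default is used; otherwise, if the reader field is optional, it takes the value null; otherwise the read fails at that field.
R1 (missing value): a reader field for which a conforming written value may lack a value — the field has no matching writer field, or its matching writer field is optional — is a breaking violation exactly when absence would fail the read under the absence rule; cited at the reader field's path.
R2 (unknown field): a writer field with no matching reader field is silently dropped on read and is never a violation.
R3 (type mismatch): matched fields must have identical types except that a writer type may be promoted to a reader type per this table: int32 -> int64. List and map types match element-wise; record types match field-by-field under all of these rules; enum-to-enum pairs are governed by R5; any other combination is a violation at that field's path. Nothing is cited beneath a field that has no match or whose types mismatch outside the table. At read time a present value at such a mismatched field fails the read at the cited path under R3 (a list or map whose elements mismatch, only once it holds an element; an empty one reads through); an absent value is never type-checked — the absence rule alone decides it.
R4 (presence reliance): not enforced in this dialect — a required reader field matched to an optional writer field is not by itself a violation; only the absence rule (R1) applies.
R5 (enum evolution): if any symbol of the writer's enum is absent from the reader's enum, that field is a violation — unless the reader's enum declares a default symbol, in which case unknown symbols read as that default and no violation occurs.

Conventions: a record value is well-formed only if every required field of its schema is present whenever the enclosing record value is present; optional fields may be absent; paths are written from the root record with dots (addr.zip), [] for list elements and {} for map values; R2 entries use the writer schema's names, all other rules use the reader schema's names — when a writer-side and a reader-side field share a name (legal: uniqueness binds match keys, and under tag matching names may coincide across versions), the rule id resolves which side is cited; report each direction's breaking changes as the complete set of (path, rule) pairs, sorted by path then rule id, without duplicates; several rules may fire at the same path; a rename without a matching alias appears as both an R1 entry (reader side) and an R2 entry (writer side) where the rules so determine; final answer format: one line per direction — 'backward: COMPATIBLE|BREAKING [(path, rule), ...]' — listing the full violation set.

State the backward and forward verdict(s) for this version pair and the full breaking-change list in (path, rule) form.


backward: BREAKING [(active, R1), (meta.active, R3)]; forward: BREAKING [(meta.active, R3), (primary, R1)]

arrows below run writer -> reader for Account
backward on Account — v2 reading data written by v1:
  kind: Channel -> Channel, writer optional; from kind
  attrs: map<string, string> -> map<string, string>, writer required; from attrs
  meta: Meta -> Meta, writer optional; from meta
  enabled: bool -> bool, writer optional; from enabled
  archived: bool -> bool, writer required; from archived
  active: no writer match
  writer field primary has no reader counterpart
  meta.owner: no writer match
  meta.active: bool -> string, writer required; from meta.active
  writer field meta.weight has no reader counterpart
  breaking: (active, R1)
  breaking: (meta.active, R3)
  => 2 violation(s): backward is BREAKING for Account
forward on Account — v1 reading data written by v2:
  kind: Channel -> Channel, writer optional; from kind
  attrs: map<string, string> -> map<string, string>, writer required; from attrs
  meta: Meta -> Meta, writer optional; from meta
  enabled: bool -> bool, writer optional; from enabled
  archived: bool -> bool, writer required; from archived
  primary: no writer match
  writer field active has no reader counterpart
  meta.active: string -> bool, writer required; from meta.active
  meta.weight: no writer match
  writer field meta.owner has no reader counterpart
  breaking: (meta.active, R3)
  breaking: (primary, R1)
  => 2 violation(s): forward is BREAKING for Account


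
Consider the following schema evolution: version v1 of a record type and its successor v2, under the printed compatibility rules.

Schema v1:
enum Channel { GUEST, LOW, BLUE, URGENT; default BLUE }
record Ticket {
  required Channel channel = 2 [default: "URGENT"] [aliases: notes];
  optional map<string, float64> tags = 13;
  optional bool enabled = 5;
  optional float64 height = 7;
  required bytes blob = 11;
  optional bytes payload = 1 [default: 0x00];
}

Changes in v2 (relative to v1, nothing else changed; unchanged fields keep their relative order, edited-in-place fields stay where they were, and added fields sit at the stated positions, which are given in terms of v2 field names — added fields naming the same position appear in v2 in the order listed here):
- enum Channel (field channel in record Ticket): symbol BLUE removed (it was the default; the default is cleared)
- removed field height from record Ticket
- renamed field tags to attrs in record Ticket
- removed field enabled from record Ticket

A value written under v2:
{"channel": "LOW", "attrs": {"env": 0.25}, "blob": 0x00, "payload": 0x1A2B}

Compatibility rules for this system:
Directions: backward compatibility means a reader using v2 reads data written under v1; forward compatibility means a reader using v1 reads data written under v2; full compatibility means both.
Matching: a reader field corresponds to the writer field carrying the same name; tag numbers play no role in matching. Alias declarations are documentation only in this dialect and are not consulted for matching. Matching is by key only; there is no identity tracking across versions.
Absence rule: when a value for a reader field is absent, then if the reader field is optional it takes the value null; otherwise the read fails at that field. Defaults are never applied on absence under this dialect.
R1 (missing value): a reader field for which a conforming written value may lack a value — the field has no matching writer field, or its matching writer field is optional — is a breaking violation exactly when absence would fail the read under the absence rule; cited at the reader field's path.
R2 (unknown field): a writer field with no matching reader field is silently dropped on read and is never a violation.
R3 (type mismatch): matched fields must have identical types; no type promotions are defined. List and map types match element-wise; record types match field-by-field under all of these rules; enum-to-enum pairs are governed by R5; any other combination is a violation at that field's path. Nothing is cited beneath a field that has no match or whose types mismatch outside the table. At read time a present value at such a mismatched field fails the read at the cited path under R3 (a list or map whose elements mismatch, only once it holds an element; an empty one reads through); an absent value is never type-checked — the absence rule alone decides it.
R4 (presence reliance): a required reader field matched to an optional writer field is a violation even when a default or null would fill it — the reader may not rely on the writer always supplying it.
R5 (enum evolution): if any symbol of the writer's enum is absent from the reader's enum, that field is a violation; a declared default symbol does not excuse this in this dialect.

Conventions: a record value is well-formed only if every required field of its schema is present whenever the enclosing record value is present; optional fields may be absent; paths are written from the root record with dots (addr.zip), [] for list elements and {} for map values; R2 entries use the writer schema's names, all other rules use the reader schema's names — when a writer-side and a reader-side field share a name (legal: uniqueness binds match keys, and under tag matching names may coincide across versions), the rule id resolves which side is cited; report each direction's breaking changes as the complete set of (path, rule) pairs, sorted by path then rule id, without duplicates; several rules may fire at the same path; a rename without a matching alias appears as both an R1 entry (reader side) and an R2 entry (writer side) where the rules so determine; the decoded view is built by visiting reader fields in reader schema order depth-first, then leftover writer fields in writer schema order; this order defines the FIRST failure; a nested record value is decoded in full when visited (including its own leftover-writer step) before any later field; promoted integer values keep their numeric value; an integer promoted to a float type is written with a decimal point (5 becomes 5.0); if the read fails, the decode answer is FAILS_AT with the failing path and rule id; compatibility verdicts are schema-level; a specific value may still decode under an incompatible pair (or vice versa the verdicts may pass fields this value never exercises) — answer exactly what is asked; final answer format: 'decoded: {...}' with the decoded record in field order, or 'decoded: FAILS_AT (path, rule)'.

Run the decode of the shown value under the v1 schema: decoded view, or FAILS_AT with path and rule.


in Ticket below, arrows point writer -> reader
decode walk for Ticket under reader schema v1:
  channel := "LOW"
  tags := null (not supplied -> null)
  enabled := null (not supplied -> null)
  height := null (not supplied -> null)
  blob := 0x00
  payload := 0x1A2B
  writer attrs: unmatched, discarded
  => decoded: {"channel": "LOW", "tags": null, "enabled": null, "height": null, "blob": 0x00, "payload": 0x1A2B}
checking off the Ticket differences that do not matter here:
  enum Channel (field channel in record Ticket): symbol BLUE removed (it was the default; the default is cleared) -> changes Ticket's schema-level verdicts only — the decode of this value is the same
  removed field height from record Ticket -> fires no rule on Ticket under this dialect and leaves the result unchanged
  removed field enabled from record Ticket -> fires no rule on Ticket under this dialect and leaves the result unchanged

decoded: {"channel": "LOW", "tags": null, "enabled": null, "height": null, "blob": 0x00, "payload": 0x1A2B}


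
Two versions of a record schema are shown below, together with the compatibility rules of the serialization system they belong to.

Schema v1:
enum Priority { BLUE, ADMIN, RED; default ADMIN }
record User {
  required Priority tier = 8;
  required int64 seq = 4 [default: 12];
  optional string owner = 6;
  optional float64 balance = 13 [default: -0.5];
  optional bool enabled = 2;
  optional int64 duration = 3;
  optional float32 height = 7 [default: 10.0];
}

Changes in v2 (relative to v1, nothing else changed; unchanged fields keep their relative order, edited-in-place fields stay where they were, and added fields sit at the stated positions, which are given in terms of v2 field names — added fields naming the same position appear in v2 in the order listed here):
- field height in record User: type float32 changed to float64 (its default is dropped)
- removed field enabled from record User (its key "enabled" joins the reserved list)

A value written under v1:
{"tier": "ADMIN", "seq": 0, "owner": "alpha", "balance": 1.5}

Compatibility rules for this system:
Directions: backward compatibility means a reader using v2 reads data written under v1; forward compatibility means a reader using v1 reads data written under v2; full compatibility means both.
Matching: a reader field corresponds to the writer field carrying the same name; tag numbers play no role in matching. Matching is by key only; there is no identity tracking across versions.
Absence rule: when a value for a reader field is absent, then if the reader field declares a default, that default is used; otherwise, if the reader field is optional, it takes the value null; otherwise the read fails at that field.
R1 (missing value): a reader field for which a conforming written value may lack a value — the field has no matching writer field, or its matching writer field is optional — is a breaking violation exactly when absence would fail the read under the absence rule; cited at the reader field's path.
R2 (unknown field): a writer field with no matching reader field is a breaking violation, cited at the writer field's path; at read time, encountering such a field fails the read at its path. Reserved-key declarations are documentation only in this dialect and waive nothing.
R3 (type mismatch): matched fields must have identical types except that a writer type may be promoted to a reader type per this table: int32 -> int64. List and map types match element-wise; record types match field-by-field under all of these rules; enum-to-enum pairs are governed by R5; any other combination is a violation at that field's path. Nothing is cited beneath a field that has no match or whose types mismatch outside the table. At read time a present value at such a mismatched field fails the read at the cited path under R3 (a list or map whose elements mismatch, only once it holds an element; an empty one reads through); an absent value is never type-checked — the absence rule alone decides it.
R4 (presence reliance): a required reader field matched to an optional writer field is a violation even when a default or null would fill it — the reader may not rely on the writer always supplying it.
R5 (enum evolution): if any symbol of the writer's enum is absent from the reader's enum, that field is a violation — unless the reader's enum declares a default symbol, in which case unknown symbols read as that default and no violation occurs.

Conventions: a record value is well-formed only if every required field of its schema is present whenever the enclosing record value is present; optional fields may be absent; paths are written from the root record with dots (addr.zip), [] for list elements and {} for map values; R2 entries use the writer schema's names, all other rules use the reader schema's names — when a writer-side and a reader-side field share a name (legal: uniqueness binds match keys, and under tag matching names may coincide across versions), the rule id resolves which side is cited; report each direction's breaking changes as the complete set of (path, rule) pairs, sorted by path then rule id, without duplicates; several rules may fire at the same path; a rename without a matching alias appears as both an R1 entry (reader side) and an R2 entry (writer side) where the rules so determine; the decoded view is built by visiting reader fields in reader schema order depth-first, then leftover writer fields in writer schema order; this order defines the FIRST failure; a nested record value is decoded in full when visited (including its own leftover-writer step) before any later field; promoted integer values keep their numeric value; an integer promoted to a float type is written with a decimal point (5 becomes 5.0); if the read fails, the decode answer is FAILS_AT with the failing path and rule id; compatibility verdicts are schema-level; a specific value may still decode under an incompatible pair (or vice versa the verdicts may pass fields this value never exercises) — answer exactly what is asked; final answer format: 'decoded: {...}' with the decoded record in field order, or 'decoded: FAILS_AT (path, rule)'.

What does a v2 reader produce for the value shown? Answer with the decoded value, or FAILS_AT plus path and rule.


decoded: {"tier": "ADMIN", "seq": 0, "owner": "alpha", "balance": 1.5, "duration": null, "height": null}

arrows below run writer -> reader for User
decode walk for User under reader schema v2:
  tier := "ADMIN"
  seq := 0
  owner := "alpha"
  balance := 1.5
  duration := null (absent, optional -> null)
  height := null (absent, optional -> null)
  => decoded: {"tier": "ADMIN", "seq": 0, "owner": "alpha", "balance": 1.5, "duration": null, "height": null}


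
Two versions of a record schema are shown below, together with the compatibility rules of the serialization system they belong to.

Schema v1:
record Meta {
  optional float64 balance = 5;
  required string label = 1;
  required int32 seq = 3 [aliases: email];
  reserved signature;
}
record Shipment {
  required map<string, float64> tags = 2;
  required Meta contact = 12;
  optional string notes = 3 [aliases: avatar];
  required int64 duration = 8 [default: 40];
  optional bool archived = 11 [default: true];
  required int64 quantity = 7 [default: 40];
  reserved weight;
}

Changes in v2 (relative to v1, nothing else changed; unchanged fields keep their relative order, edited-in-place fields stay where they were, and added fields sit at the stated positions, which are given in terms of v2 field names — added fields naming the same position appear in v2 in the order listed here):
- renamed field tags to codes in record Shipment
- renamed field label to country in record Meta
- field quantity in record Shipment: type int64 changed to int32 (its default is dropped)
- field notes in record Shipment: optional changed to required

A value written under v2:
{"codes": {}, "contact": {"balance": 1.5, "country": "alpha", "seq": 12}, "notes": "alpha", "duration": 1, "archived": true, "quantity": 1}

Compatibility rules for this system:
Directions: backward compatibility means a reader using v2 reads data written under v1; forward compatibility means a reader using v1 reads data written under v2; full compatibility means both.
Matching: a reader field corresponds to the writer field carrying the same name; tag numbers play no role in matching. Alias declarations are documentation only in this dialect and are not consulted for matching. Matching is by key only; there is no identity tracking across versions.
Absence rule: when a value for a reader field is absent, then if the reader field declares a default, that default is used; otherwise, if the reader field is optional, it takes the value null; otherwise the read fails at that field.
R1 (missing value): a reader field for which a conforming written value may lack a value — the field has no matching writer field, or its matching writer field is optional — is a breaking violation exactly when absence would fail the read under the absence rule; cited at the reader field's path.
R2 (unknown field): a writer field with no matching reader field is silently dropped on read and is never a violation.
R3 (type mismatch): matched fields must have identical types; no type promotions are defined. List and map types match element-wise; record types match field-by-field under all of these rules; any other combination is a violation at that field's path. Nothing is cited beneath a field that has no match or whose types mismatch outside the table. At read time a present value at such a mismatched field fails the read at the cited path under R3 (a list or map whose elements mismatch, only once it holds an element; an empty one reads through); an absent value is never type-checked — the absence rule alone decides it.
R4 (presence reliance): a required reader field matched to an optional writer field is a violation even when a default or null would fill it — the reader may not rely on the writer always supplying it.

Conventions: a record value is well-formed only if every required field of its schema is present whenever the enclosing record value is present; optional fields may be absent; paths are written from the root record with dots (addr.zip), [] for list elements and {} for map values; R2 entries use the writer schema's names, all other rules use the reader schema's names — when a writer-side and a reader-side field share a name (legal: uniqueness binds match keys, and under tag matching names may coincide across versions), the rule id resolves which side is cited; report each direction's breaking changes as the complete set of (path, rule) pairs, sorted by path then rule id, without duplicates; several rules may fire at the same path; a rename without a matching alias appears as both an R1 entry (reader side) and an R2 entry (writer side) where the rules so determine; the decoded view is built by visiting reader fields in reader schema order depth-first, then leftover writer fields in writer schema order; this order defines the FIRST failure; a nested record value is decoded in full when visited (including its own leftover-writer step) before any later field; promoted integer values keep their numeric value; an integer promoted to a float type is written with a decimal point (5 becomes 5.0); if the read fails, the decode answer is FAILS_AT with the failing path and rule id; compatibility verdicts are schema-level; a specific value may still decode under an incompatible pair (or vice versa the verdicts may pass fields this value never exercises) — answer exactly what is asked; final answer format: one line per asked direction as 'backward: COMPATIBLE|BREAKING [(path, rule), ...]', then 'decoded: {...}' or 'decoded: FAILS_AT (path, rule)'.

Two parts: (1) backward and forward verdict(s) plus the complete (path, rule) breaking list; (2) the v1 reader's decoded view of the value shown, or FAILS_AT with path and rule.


backward: BREAKING [(codes, R1), (contact.country, R1), (notes, R1), (notes, R4), (quantity, R3)]; forward: BREAKING [(contact.label, R1), (quantity, R3), (tags, R1)]; decoded: FAILS_AT (tags, R1)

the writer's type comes first in each Shipment pair
backward analysis of Shipment with v2 as reader and v1 as writer:
  codes: no writer match
  contact: paired with writer contact (Meta -> Meta; writer required)
  notes: paired with writer notes (string -> string; writer optional)
  duration: paired with writer duration (int64 -> int64; writer required)
  archived: paired with writer archived (bool -> bool; writer optional)
  quantity: paired with writer quantity (int64 -> int32; writer required)
  writer field tags has no reader counterpart
  contact.balance: paired with writer contact.balance (float64 -> float64; writer optional)
  contact.country: no writer match
  contact.seq: paired with writer contact.seq (int32 -> int32; writer required)
  writer field contact.label has no reader counterpart
  rule R1 violated at codes
  rule R1 violated at contact.country
  rule R1 violated at notes
  rule R4 violated at notes
  rule R3 violated at quantity
  => backward verdict for Shipment: BREAKING, 5 violation(s)
forward analysis of Shipment with v1 as reader and v2 as writer:
  tags: no writer match
  contact: paired with writer contact (Meta -> Meta; writer required)
  notes: paired with writer notes (string -> string; writer required)
  duration: paired with writer duration (int64 -> int64; writer required)
  archived: paired with writer archived (bool -> bool; writer optional)
  quantity: paired with writer quantity (int32 -> int64; writer required)
  writer field codes has no reader counterpart
  contact.balance: paired with writer contact.balance (float64 -> float64; writer optional)
  contact.label: no writer match
  contact.seq: paired with writer contact.seq (int32 -> int32; writer required)
  writer field contact.country has no reader counterpart
  rule R1 violated at contact.label
  rule R3 violated at quantity
  rule R1 violated at tags
  => forward verdict for Shipment: BREAKING, 3 violation(s)
decoding the Shipment value with the v1 reader:
  read fails at tags under R1 (no fill)
  => FAILS_AT (tags, R1)


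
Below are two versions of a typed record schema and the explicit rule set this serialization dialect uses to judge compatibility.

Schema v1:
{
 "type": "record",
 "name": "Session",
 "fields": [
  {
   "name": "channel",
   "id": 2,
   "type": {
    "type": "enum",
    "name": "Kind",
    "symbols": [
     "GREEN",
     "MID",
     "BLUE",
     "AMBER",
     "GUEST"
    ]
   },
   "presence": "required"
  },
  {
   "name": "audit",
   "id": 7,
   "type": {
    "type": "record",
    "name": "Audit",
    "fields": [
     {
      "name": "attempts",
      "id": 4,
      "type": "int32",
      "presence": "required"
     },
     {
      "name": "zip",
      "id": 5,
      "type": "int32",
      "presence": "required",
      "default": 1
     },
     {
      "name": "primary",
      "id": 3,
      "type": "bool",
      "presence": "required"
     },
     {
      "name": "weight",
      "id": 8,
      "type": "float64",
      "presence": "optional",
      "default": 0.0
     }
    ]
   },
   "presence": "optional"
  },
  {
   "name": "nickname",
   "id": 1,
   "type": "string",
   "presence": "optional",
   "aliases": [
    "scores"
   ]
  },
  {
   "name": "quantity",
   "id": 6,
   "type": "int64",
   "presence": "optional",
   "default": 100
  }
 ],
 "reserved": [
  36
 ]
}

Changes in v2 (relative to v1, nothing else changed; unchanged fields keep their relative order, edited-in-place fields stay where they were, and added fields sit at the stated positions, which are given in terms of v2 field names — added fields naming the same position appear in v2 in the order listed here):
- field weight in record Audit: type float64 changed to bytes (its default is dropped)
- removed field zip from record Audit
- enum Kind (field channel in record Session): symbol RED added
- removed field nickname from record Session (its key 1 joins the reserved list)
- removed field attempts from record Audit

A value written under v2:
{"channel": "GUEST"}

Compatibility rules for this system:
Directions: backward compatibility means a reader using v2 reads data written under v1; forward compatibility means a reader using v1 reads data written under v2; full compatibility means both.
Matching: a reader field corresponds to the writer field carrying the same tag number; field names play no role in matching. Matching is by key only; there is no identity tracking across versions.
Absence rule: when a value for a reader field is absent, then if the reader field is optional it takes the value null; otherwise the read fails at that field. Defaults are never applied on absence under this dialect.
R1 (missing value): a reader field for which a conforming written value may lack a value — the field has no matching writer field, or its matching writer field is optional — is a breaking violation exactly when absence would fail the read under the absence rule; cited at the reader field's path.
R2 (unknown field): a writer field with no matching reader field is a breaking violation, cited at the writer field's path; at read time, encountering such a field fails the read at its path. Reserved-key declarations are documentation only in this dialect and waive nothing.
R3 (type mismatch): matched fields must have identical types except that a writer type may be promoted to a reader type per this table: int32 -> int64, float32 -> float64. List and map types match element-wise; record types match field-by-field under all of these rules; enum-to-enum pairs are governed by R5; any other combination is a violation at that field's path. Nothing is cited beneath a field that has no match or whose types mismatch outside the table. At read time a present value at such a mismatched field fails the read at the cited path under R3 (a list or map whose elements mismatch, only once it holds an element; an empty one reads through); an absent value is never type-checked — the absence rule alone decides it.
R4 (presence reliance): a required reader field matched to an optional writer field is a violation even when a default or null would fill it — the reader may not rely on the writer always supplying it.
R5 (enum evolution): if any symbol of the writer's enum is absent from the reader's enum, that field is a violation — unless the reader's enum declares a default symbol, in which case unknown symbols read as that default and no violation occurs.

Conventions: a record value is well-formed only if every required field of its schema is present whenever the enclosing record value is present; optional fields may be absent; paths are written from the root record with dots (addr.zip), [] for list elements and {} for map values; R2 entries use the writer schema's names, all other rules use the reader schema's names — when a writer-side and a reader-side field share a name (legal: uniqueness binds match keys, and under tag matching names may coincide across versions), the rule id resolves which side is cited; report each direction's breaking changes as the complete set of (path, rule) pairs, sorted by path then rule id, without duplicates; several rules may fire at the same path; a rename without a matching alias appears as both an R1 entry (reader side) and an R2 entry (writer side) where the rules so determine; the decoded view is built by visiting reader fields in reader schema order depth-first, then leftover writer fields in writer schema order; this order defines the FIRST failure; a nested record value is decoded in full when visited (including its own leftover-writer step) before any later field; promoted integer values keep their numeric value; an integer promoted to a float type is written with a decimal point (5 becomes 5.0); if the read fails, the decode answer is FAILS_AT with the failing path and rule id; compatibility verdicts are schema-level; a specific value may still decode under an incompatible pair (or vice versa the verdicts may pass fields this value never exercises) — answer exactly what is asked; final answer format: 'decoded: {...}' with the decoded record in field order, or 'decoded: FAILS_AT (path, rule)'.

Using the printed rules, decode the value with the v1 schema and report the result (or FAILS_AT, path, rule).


each type pair in Session: writer, then reader
migrating the Session value to v1:
  channel := "GUEST"
  audit := null (missing; optional => null)
  nickname := null (missing; optional => null)
  quantity := null (missing; optional => null)
  => decoded: {"channel": "GUEST", "audit": null, "nickname": null, "quantity": null}
the other Session changes do not affect what is asked:
  field weight in record Audit: type float64 changed to bytes (its default is dropped) -> changes Session's schema-level verdicts only — the decode of this value is the same
  removed field zip from record Audit -> changes Session's schema-level verdicts only — the decode of this value is the same
  enum Kind (field channel in record Session): symbol RED added -> changes Session's schema-level verdicts only — the decode of this value is the same
  removed field nickname from record Session (its key 1 joins the reserved list) -> changes Session's schema-level verdicts only — the decode of this value is the same
  removed field attempts from record Audit -> changes Session's schema-level verdicts only — the decode of this value is the same

decoded: {"channel": "GUEST", "audit": null, "nickname": null, "quantity": null}
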